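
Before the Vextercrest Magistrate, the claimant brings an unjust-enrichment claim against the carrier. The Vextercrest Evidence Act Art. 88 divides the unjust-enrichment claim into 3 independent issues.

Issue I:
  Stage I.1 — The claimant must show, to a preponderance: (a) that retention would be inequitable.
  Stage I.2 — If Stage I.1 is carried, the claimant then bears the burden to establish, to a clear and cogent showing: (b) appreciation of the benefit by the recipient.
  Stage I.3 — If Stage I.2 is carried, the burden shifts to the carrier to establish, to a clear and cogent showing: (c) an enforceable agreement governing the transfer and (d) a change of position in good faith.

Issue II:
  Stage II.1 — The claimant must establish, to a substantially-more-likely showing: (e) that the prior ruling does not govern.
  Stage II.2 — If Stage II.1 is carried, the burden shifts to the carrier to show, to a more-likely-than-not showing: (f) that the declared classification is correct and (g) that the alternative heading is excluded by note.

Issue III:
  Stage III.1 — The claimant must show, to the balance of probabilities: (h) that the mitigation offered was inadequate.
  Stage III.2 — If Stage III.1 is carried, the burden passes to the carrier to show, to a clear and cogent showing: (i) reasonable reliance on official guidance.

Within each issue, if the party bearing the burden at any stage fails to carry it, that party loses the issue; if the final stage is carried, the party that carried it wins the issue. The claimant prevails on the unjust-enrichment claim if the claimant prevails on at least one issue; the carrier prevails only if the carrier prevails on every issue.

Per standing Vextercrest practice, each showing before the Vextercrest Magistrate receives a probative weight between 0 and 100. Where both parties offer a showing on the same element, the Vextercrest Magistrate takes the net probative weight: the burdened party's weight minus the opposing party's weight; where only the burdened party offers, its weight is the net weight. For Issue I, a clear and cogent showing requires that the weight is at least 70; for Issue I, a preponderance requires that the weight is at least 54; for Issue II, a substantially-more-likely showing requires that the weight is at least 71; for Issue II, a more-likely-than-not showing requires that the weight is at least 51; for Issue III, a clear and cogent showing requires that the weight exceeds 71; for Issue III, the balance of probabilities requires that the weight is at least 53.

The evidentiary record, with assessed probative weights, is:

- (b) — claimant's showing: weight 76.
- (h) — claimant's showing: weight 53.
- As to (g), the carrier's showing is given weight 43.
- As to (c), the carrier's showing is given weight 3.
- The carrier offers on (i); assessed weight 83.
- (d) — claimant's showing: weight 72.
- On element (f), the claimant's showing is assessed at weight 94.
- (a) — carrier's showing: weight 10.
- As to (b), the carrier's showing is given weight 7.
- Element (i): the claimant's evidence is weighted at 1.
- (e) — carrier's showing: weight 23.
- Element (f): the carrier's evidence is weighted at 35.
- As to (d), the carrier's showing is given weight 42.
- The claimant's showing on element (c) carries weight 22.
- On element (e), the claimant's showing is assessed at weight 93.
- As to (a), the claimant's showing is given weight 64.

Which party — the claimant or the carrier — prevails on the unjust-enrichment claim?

carrier

— Issue I —
At Stage I.1 the claimant must meet a preponderance (weight is at least 54): on (a) the weight is 64 less the opposing 10 gives net 54, which does reach 54, so (a) meets the standard.
  Stage I.1 is satisfied; the claimant continues to bear the burden.
At Stage I.2 the claimant must meet a clear and cogent showing (weight is at least 70): on (b) the weight is 76 less the opposing 7 gives net 69, < 70, so (b) does not meet the standard.
  Stage I.2 not carried; the claimant fails its burden.
The carrier prevails on this issue.
— Issue II —
Stage II.1 — burden on claimant; standard: a substantially-more-likely showing (weight is at least 71).
    (e): 93 − 23 = 70 < 71 [not met]
  Not every element is met, so the claimant fails to carry Stage II.1.
The analysis ends at Stage II.1; the carrier prevails on this issue.
— Issue III —
Stage III.1 (claimant, the balance of probabilities, weight is at least 53): (h) 53 ≥ 53 — meets.
  Stage III.1 carried; the burden shifts to the carrier.
Stage III.2 (carrier, a clear and cogent showing, weight exceeds 71): (i) net 83−1=82 > 71 — meets.
  All elements met at the final stage.
All stages carried — the carrier prevails on this issue.
Per-issue: Issue I → carrier; Issue II → carrier; Issue III → carrier. The claimant must prevail on at least one issue; overall, the carrier prevails.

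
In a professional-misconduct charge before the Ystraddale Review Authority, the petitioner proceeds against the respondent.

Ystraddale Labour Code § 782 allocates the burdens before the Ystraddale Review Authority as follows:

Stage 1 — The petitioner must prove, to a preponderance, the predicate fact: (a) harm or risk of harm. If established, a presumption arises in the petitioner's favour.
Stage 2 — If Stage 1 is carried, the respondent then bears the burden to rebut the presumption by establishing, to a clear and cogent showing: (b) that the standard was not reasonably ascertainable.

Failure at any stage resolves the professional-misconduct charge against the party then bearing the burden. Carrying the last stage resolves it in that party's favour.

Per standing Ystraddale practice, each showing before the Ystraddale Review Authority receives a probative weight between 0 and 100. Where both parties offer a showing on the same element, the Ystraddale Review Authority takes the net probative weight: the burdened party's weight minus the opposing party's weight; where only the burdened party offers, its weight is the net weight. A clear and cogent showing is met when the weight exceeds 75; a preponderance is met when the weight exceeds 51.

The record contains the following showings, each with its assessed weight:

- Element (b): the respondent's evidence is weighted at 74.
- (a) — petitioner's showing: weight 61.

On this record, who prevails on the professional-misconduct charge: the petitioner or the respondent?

Stage 1 — burden on petitioner; standard: a preponderance (weight exceeds 51).
    (a): 61 > 51 [met]
  Stage 1 carried; the burden shifts to the respondent.
Stage 2 — burden on respondent; standard: a clear and cogent showing (weight exceeds 75).
    (b): 74 ≤ 75 [not met]
  Not every element is met, so the respondent fails to carry Stage 2.
The petitioner prevails.

petitioner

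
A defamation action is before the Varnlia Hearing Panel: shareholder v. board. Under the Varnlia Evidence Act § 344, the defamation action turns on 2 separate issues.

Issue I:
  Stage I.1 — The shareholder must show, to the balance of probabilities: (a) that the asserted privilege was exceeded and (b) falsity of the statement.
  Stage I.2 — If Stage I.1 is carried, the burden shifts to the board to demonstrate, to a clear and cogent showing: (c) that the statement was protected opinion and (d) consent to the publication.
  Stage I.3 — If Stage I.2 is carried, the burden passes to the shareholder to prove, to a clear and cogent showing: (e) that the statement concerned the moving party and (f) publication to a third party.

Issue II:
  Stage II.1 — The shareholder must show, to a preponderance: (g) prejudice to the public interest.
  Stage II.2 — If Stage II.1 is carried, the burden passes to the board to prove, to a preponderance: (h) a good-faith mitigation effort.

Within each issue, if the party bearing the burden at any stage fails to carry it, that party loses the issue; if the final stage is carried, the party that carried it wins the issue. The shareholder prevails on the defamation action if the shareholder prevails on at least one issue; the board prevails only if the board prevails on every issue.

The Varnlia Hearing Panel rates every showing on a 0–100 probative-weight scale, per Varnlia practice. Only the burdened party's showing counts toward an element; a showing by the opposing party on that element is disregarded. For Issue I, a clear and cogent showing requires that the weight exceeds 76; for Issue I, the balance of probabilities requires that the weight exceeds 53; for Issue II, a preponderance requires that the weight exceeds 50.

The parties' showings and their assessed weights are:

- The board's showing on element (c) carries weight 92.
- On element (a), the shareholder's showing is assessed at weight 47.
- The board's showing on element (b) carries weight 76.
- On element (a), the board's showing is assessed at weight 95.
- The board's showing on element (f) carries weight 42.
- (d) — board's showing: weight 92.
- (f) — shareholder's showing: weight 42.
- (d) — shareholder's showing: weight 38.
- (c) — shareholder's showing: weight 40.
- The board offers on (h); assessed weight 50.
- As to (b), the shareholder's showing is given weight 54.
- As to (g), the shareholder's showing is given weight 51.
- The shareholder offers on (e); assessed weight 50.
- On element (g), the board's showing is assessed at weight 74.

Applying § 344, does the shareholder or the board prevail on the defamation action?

shareholder

— Issue I —
Stage I.1 (shareholder, the balance of probabilities, weight exceeds 53): (a) 47 (board's 95 disregarded) ≤ 53 — fails; (b) 54 (board's 76 disregarded) > 53 — meets.
  Stage I.1 not carried; the shareholder fails its burden.
The analysis ends at Stage I.1; the board prevails on this issue.
— Issue II —
Stage II.1 (shareholder, a preponderance, weight exceeds 50): (g) 51 (board's 74 disregarded) > 50 — meets.
  All elements met. The burden passes to the board.
Stage II.2 (board, a preponderance, weight exceeds 50): (h) 50 ≤ 50 — fails.
  Not every element is met, so the board fails to carry Stage II.2.
The shareholder prevails on this issue.
Per-issue: Issue I → board; Issue II → shareholder. The shareholder must prevail on at least one issue; overall, the shareholder prevails.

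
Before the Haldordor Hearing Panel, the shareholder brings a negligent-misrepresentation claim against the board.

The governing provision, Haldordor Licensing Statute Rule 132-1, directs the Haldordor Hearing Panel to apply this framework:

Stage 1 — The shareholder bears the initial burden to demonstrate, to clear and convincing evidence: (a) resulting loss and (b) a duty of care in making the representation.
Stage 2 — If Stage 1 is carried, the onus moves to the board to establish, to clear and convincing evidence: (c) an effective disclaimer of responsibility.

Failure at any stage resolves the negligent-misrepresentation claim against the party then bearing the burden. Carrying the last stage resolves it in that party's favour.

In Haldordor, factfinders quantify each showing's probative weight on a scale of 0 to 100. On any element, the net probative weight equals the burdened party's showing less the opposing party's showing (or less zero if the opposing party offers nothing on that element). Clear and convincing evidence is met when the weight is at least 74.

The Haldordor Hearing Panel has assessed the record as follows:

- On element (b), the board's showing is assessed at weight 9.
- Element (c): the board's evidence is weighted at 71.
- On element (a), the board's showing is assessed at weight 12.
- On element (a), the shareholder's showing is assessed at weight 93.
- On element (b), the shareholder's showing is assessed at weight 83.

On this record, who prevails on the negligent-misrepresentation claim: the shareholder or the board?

Stage 1 — burden on shareholder; standard: clear and convincing evidence (weight is at least 74).
    (a): 93 − 12 = 81 ≥ 74 [met]
    (b): 83 − 9 = 74 ≥ 74 [met]
  The shareholder carries Stage 1; the board now bears the burden.
Stage 2 — burden on board; standard: clear and convincing evidence (weight is at least 74).
    (c): 71 < 74 [not met]
  Stage 2 not carried; the board fails its burden.
So the shareholder prevails.

shareholder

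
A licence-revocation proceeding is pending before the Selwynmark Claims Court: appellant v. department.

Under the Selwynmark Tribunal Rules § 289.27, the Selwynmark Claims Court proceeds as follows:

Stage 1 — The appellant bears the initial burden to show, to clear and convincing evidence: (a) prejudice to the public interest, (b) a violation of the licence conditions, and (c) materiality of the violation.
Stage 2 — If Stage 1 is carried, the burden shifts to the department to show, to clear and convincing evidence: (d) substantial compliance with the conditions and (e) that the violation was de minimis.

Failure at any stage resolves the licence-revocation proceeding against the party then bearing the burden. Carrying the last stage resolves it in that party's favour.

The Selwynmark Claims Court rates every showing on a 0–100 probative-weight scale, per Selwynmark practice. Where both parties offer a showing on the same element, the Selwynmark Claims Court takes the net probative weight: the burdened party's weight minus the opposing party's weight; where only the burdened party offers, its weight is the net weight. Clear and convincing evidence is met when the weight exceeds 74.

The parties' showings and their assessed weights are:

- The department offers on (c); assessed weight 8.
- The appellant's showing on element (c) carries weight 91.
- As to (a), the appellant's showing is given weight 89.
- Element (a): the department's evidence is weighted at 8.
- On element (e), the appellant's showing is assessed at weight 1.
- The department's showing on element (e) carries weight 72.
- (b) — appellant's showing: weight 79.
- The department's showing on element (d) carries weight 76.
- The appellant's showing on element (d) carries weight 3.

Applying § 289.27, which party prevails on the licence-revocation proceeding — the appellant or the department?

Stage 1 — burden on appellant; standard: clear and convincing evidence (weight exceeds 74).
    (a): 89 − 8 = 81 > 74 [met]
    (b): 79 > 74 [met]
    (c): 91 − 8 = 83 > 74 [met]
  Stage 1 carried; the burden shifts to the department.
Stage 2 — burden on department; standard: clear and convincing evidence (weight exceeds 74).
    (d): 76 − 3 = 73 ≤ 74 [not met]
    (e): 72 − 1 = 71 ≤ 74 [not met]
  Stage 2 not carried; the department fails its burden.
The appellant prevails.

appellant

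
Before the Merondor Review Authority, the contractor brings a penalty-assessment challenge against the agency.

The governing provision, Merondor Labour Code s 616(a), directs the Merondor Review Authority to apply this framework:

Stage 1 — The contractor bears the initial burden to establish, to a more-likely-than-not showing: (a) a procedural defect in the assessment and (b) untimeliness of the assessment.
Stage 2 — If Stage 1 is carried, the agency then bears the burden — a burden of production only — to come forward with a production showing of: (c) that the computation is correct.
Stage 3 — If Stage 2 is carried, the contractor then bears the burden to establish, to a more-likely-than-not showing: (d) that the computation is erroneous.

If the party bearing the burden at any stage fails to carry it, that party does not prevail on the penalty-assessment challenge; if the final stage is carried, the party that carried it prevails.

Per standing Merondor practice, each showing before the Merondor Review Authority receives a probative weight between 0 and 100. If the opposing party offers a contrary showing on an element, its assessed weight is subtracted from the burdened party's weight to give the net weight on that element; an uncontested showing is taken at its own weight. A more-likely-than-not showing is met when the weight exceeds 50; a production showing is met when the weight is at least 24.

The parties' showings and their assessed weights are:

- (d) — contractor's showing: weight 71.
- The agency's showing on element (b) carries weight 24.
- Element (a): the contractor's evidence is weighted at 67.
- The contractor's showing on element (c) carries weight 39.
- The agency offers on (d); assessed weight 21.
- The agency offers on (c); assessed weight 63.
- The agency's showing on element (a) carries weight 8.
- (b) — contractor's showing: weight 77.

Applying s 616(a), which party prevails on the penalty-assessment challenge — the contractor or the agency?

At Stage 1 the contractor must meet a more-likely-than-not showing (weight exceeds 50): on (a) the weight is 67 less the opposing 8 gives net 59, which does exceed 50, so (a) meets the standard; on (b) the weight is 77 less the opposing 24 gives net 53, > 50, so (b) meets the standard.
  Stage 1 is satisfied; the onus moves to the agency.
At Stage 2 the agency must meet a production showing (weight is at least 24): on (c) the weight is 63 less the opposing 39 gives net 24, ≥ 24, so (c) meets the standard.
  The agency carries Stage 2; the contractor now bears the burden.
At Stage 3 the contractor must meet a more-likely-than-not showing (weight exceeds 50): on (d) the weight is 71 less the opposing 21 gives net 50, which does not exceed 50, so (d) does not meet the standard.
  The contractor does not carry Stage 3.
The analysis ends at Stage 3; the agency prevails.

agency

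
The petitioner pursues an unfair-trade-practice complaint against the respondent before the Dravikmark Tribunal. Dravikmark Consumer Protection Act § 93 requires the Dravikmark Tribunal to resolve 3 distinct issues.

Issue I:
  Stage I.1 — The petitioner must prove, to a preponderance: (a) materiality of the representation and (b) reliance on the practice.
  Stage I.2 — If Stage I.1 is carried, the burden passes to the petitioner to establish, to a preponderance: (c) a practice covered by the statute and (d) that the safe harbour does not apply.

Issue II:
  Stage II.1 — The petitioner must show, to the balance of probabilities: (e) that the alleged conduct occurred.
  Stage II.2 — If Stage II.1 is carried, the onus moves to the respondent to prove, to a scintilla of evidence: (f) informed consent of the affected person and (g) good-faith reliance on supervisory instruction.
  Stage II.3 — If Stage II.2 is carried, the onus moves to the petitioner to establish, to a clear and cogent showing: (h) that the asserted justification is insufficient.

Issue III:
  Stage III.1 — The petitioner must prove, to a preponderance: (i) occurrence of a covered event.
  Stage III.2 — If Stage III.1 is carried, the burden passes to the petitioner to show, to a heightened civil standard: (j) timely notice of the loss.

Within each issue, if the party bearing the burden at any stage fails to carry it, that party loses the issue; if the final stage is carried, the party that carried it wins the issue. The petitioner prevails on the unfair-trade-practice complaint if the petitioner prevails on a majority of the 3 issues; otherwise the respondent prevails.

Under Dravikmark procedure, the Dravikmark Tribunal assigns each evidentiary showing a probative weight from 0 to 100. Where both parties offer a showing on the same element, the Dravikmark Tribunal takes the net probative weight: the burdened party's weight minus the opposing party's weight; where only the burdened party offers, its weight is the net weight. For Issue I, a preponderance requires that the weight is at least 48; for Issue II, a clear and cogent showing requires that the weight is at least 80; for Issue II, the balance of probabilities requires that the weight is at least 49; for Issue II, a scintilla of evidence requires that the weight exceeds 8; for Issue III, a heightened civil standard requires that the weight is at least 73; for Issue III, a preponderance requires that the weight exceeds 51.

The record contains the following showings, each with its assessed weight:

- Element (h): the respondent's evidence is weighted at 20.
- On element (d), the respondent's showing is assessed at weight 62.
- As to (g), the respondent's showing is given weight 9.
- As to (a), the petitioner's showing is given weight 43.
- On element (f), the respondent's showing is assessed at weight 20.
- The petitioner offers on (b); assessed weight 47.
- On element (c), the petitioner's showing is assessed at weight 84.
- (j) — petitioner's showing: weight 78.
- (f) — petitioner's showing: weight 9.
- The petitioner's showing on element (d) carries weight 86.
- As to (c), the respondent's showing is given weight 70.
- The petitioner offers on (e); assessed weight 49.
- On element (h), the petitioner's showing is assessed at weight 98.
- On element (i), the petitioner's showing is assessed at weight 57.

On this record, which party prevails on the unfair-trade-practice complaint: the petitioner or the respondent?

— Issue I —
Stage I.1 (petitioner, a preponderance, weight is at least 48): (a) 43 < 48 — fails; (b) 47 < 48 — fails.
  Stage I.1 not carried; the petitioner fails its burden.
The respondent prevails on this issue.
— Issue II —
Stage II.1 (petitioner, the balance of probabilities, weight is at least 49): (e) 49 ≥ 49 — meets.
  Stage II.1 carried; the burden shifts to the respondent.
Stage II.2 (respondent, a scintilla of evidence, weight exceeds 8): (f) net 20−9=11 > 8 — meets; (g) 9 > 8 — meets.
  All elements met. The burden passes to the petitioner.
Stage II.3 (petitioner, a clear and cogent showing, weight is at least 80): (h) net 98−20=78 < 80 — fails.
  The petitioner does not carry Stage II.3.
So the respondent prevails on this issue.
— Issue III —
At Stage III.1 the petitioner must meet a preponderance (weight exceeds 51): on (i) the weight is 57, > 51, so (i) meets the standard.
  All elements met. The petitioner retains the burden for Stage III.2.
At Stage III.2 the petitioner must meet a heightened civil standard (weight is at least 73): on (j) the weight is 78, ≥ 73, so (j) meets the standard.
  The petitioner carries the last stage.
With every stage satisfied, the petitioner prevails on this issue.
Per-issue: Issue I → respondent; Issue II → respondent; Issue III → petitioner. The petitioner must prevail on a majority of issues; overall, the respondent prevails.

respondent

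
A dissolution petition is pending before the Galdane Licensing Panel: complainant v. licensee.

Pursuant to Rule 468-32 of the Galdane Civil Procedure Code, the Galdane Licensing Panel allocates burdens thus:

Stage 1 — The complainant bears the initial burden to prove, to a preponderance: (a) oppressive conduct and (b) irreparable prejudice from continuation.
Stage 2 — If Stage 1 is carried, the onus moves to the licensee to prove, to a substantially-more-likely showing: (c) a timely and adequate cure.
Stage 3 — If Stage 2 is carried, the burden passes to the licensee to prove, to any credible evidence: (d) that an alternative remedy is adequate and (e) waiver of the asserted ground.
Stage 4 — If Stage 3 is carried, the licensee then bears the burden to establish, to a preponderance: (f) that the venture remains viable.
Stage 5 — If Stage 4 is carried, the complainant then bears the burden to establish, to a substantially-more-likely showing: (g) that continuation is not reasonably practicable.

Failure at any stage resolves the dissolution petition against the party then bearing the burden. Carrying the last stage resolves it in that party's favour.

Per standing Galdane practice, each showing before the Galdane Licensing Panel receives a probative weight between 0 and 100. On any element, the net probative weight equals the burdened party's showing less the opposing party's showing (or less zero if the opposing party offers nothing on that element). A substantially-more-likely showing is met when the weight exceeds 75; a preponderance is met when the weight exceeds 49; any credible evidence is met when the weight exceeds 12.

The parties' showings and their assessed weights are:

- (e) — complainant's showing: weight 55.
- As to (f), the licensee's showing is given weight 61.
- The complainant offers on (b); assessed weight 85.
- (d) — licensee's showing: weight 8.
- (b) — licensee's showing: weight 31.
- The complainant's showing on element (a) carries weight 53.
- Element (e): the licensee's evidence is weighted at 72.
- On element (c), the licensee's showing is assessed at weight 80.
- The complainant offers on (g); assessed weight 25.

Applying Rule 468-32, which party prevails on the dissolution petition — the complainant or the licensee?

At Stage 1 the complainant must meet a preponderance (weight exceeds 49): on (a) the weight is 53, > 49, so (a) meets the standard; on (b) the weight is 85 less the opposing 31 gives net 54, > 49, so (b) meets the standard.
  Stage 1 carried; the burden shifts to the licensee.
At Stage 2 the licensee must meet a substantially-more-likely showing (weight exceeds 75): on (c) the weight is 80, which does exceed 75, so (c) meets the standard.
  Stage 2 carried; the burden remains with the licensee.
At Stage 3 the licensee must meet any credible evidence (weight exceeds 12): on (d) the weight is 8, ≤ 12, so (d) does not meet the standard; on (e) the weight is 72 less the opposing 55 gives net 17, > 12, so (e) meets the standard.
  Not every element is met, so the licensee fails to carry Stage 3.
The complainant prevails.

complainant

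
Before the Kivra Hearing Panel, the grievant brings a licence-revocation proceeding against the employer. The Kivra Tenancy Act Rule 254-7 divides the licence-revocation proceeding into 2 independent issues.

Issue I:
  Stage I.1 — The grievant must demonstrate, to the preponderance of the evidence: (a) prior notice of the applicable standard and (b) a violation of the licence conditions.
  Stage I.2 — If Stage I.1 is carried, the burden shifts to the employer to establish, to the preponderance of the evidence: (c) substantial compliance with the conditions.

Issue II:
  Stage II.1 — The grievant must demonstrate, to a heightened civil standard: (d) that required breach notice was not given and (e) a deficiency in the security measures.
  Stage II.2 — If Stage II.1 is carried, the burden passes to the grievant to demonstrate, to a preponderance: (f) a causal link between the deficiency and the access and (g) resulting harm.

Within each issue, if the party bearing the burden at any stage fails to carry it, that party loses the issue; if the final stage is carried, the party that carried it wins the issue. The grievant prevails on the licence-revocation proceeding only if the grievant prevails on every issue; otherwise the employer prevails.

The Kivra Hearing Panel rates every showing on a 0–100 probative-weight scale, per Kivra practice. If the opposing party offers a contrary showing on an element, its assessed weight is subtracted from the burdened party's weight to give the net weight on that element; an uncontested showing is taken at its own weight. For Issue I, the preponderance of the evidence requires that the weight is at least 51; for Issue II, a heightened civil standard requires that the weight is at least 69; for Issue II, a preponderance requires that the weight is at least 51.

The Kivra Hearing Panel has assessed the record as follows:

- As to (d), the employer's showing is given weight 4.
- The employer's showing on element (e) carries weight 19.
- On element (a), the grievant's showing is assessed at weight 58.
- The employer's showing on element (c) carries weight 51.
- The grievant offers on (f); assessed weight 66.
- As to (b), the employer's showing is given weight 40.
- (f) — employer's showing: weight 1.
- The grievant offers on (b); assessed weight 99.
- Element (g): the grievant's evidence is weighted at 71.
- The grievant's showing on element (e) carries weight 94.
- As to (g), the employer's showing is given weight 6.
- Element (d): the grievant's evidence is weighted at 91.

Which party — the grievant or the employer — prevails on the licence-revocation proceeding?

— Issue I —
Stage I.1 (grievant, the preponderance of the evidence, weight is at least 51): (a) 58 ≥ 51 — meets; (b) net 99−40=59 ≥ 51 — meets.
  Stage I.1 is satisfied; the onus moves to the employer.
Stage I.2 (employer, the preponderance of the evidence, weight is at least 51): (c) 51 ≥ 51 — meets.
  The employer carries the last stage.
All stages carried — the employer prevails on this issue.
— Issue II —
Stage II.1 (grievant, a heightened civil standard, weight is at least 69): (d) net 91−4=87 ≥ 69 — meets; (e) net 94−19=75 ≥ 69 — meets.
  Stage II.1 carried; the burden remains with the grievant.
Stage II.2 (grievant, a preponderance, weight is at least 51): (f) net 66−1=65 ≥ 51 — meets; (g) net 71−6=65 ≥ 51 — meets.
  The grievant carries the last stage.
All stages carried — the grievant prevails on this issue.
Per-issue: Issue I → employer; Issue II → grievant. The grievant must prevail on every issue; overall, the employer prevails.

employer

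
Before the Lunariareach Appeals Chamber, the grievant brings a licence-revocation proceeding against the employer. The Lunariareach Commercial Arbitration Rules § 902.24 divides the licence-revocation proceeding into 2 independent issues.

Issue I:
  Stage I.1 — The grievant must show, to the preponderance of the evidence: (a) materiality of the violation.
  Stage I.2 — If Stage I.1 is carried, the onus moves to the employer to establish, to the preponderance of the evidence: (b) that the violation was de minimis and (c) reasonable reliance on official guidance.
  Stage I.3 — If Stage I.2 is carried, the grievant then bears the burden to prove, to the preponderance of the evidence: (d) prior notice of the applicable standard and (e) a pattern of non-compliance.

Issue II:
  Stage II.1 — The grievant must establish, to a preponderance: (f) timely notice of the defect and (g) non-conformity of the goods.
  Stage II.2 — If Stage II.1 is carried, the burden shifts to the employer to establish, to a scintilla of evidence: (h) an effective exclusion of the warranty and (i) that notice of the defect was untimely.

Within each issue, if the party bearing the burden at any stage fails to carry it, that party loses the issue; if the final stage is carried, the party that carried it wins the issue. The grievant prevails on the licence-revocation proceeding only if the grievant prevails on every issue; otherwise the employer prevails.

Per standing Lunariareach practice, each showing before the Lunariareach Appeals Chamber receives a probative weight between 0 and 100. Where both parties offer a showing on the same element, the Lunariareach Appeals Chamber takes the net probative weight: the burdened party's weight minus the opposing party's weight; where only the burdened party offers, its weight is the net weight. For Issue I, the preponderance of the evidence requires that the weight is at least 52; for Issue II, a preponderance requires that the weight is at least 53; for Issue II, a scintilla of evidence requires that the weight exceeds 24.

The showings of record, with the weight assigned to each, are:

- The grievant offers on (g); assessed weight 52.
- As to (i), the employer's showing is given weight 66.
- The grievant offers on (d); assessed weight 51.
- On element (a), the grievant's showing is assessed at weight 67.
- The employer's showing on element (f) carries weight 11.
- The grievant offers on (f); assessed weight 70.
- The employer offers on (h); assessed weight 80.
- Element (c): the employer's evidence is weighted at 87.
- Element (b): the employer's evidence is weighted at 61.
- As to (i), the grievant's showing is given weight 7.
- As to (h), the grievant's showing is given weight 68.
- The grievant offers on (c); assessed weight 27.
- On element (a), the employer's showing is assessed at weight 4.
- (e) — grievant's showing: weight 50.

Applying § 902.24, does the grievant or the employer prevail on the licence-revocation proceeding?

employer

— Issue I —
Stage I.1 — burden on grievant; standard: the preponderance of the evidence (weight is at least 52).
    (a): 67 − 4 = 63 ≥ 52 [met]
  Stage I.1 is satisfied; the onus moves to the employer.
Stage I.2 — burden on employer; standard: the preponderance of the evidence (weight is at least 52).
    (b): 61 ≥ 52 [met]
    (c): 87 − 27 = 60 ≥ 52 [met]
  Stage I.2 is satisfied; the onus moves to the grievant.
Stage I.3 — burden on grievant; standard: the preponderance of the evidence (weight is at least 52).
    (d): 51 < 52 [not met]
    (e): 50 < 52 [not met]
  Not every element is met, so the grievant fails to carry Stage I.3.
The employer prevails on this issue.
— Issue II —
Stage II.1 (grievant, a preponderance, weight is at least 53): (f) net 70−11=59 ≥ 53 — meets; (g) 52 < 53 — fails.
  Not every element is met, so the grievant fails to carry Stage II.1.
The analysis ends at Stage II.1; the employer prevails on this issue.
Per-issue: Issue I → employer; Issue II → employer. The grievant must prevail on every issue; overall, the employer prevails.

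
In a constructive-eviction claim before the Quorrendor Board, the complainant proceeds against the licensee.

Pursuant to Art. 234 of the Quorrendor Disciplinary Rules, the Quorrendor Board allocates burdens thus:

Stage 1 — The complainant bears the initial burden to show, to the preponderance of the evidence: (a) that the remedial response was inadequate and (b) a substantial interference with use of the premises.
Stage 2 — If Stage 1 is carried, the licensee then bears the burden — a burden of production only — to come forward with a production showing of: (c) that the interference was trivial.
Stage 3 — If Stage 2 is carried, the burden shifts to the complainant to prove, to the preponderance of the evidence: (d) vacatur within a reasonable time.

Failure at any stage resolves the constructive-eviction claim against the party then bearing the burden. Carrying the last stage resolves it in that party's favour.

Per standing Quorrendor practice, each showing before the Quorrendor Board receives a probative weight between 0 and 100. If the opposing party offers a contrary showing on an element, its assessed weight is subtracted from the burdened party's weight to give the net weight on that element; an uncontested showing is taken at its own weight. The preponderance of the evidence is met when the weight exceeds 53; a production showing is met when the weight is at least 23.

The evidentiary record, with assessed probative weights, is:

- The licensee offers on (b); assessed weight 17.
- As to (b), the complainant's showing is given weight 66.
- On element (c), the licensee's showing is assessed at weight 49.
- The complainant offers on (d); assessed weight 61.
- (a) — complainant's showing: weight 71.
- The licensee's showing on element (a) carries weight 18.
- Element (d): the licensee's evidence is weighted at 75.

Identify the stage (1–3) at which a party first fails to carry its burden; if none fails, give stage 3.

Stage 1 (complainant, the preponderance of the evidence, weight exceeds 53): (a) net 71−18=53 ≤ 53 — fails; (b) net 66−17=49 ≤ 53 — fails.
  Not every element is met, so the complainant fails to carry Stage 1.
The licensee prevails.

stage 1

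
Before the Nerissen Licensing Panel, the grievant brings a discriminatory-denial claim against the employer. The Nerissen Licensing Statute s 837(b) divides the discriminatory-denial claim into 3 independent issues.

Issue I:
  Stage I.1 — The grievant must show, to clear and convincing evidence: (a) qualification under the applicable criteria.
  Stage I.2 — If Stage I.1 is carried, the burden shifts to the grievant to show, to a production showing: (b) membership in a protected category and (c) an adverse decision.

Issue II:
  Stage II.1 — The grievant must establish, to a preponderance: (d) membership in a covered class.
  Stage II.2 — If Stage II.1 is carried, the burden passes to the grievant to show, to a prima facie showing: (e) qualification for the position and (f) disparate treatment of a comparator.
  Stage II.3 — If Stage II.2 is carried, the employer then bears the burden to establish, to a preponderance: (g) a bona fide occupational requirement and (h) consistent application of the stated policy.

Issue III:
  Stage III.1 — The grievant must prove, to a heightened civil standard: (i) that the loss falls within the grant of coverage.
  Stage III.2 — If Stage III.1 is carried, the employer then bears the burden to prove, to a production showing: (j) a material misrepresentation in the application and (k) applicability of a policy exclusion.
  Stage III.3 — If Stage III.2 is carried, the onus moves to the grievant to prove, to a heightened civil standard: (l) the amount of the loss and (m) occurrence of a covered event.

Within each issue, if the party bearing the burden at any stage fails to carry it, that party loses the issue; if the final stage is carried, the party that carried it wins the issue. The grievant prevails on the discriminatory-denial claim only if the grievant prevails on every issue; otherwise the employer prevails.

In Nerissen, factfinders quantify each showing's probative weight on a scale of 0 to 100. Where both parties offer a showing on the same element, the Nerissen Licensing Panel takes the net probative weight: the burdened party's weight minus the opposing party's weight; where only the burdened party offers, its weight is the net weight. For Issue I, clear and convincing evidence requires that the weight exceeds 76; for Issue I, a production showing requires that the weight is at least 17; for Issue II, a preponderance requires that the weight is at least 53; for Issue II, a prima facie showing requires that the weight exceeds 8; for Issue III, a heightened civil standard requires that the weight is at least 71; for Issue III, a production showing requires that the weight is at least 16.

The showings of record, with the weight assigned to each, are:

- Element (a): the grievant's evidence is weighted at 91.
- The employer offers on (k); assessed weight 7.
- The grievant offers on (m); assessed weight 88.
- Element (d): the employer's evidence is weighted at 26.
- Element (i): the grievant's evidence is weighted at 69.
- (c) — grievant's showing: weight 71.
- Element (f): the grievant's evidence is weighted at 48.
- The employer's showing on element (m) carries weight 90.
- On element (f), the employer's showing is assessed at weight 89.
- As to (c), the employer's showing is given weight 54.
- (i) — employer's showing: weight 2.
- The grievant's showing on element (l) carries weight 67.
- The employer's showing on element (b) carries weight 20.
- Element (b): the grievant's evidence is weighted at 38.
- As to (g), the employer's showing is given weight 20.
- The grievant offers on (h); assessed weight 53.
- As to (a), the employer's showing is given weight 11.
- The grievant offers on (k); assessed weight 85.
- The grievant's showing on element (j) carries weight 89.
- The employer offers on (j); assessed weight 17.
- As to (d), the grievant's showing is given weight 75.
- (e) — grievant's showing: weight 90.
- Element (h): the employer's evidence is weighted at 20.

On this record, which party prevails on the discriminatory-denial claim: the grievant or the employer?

— Issue I —
Stage I.1 (grievant, clear and convincing evidence, weight exceeds 76): (a) net 91−11=80 > 76 — meets.
  Stage I.1 carried; the burden remains with the grievant.
Stage I.2 (grievant, a production showing, weight is at least 17): (b) net 38−20=18 ≥ 17 — meets; (c) net 71−54=17 ≥ 17 — meets.
  All elements met at the final stage.
All stages carried — the grievant prevails on this issue.
— Issue II —
Stage II.1 (grievant, a preponderance, weight is at least 53): (d) net 75−26=49 < 53 — fails.
  Not every element is met, so the grievant fails to carry Stage II.1.
The employer prevails on this issue.
— Issue III —
At Stage III.1 the grievant must meet a heightened civil standard (weight is at least 71): on (i) the weight is 69 less the opposing 2 gives net 67, < 71, so (i) does not meet the standard.
  Not every element is met, so the grievant fails to carry Stage III.1.
The analysis ends at Stage III.1; the employer prevails on this issue.
Per-issue: Issue I → grievant; Issue II → employer; Issue III → employer. The grievant must prevail on every issue; overall, the employer prevails.

employer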